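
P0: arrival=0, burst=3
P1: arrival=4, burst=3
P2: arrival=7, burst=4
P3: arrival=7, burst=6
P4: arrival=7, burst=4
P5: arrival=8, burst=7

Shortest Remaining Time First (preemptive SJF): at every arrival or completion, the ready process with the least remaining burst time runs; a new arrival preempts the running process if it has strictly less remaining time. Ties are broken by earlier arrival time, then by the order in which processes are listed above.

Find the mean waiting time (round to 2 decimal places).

Gantt: | P0 0-3 | idle 3-4 | P1 4-7 | P2 7-11 | P4 11-15 | P3 15-21 | P5 21-28 |
Completion: P0=3  P1=7  P2=11  P3=21  P4=15  P5=28
Turnaround (C−A): P0=3  P1=3  P2=4  P3=14  P4=8  P5=20
Waiting times: P0=0, P1=0, P2=0, P3=8, P4=4, P5=13
Average waiting = (0+0+0+8+4+13) / 6 = 25/6 = 4.17

4.17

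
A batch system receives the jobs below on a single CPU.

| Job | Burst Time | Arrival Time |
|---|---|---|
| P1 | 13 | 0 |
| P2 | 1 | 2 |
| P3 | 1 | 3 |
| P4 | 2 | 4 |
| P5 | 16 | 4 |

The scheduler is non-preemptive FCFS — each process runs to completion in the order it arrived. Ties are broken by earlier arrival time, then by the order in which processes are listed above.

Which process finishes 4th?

Schedule: | P1 0-13 | P2 13-14 | P3 14-15 | P4 15-17 | P5 17-33 |
Completion: P1=13  P2=14  P3=15  P4=17  P5=33
Turnaround (C−A): P1=13  P2=12  P3=12  P4=13  P5=29
Finish order: P1 → P2 → P3 → P4 → P5

P4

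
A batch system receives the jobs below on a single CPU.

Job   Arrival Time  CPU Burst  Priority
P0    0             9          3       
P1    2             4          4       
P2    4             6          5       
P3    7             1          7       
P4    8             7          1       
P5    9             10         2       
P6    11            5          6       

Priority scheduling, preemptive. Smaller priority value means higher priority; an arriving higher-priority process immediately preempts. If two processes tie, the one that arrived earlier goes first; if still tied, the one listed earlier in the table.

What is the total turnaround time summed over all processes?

Schedule: | P0 0-8 | P4 8-15 | P5 15-25 | P0 25-26 | P1 26-30 | P2 30-36 | P6 36-41 | P3 41-42 |
Completion: P0=26  P1=30  P2=36  P3=42  P4=15  P5=25  P6=41
Turnaround (C−A): P0=26  P1=28  P2=32  P3=35  P4=7  P5=16  P6=30
Turnaround = completion − arrival: P0=26, P1=28, P2=32, P3=35, P4=7, P5=16, P6=30
Total turnaround = 26 + 28 + 32 + 35 + 7 + 16 + 30 = 174

174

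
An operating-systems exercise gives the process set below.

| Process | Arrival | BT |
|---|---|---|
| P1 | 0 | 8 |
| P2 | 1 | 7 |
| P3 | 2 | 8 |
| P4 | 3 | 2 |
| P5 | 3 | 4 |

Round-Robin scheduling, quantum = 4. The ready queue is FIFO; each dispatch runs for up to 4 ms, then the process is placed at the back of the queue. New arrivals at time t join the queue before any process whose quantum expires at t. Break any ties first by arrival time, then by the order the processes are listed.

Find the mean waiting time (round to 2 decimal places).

Timeline: | P1 0-4 | P2 4-8 | P3 8-12 | P4 12-14 | P5 14-18 | P1 18-22 | P2 22-25 | P3 25-29 |
Completion: P1=22  P2=25  P3=29  P4=14  P5=18
Turnaround (C−A): P1=22  P2=24  P3=27  P4=11  P5=15
Waiting times: P1=14, P2=17, P3=19, P4=9, P5=11
Average waiting = (14+17+19+9+11) / 5 = 70/5 = 14.00

14.00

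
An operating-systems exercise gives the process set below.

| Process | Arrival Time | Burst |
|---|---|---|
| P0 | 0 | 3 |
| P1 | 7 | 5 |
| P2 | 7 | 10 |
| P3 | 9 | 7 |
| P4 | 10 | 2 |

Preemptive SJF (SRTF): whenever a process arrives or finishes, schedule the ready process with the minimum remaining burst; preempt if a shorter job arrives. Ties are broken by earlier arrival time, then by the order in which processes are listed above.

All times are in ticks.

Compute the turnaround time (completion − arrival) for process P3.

12

Schedule: | P0 0-3 | idle 3-7 | P1 7-12 | P4 12-14 | P3 14-21 | P2 21-31 |
Completion: P0=3  P1=12  P2=31  P3=21  P4=14
Turnaround(P3) = completion − arrival = 21 − 9 = 12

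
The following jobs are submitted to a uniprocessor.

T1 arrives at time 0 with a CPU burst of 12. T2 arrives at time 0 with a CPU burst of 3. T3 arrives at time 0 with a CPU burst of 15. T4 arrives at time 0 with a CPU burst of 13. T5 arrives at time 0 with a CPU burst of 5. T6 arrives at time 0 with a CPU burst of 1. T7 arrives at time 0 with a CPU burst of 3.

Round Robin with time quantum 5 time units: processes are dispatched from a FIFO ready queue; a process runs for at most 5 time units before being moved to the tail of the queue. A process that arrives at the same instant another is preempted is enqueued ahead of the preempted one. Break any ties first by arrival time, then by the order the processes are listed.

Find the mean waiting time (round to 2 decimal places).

25.00

Timeline: | T1 0-5 | T2 5-8 | T3 8-13 | T4 13-18 | T5 18-23 | T6 23-24 | T7 24-27 | T1 27-32 | T3 32-37 | T4 37-42 | T1 42-44 | T3 44-49 | T4 49-52 |
Completion: T1=44  T2=8  T3=49  T4=52  T5=23  T6=24  T7=27
Turnaround (C−A): T1=44  T2=8  T3=49  T4=52  T5=23  T6=24  T7=27
Waiting times: T1=32, T2=5, T3=34, T4=39, T5=18, T6=23, T7=24
Average waiting = (32+5+34+39+18+23+24) / 7 = 175/7 = 25.00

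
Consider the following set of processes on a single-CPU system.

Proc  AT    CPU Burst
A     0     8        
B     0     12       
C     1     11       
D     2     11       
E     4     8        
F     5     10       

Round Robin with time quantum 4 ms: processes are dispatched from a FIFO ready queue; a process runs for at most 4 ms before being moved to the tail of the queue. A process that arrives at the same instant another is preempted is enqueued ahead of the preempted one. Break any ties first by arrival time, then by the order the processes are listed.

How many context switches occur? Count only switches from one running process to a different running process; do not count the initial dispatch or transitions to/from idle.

15

Timeline: | A 0-4 | B 4-8 | C 8-12 | D 12-16 | E 16-20 | A 20-24 | F 24-28 | B 28-32 | C 32-36 | D 36-40 | E 40-44 | F 44-48 | B 48-52 | C 52-55 | D 55-58 | F 58-60 |
Completion: A=24  B=52  C=55  D=58  E=44  F=60
Turnaround (C−A): A=24  B=52  C=54  D=56  E=40  F=55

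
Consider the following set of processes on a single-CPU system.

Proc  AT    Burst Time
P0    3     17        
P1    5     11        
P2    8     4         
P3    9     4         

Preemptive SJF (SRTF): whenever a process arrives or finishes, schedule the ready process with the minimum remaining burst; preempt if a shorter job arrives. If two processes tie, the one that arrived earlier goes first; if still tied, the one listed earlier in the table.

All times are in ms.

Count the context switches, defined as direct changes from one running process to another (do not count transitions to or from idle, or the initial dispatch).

5

Gantt: | idle 0-3 | P0 3-5 | P1 5-8 | P2 8-12 | P3 12-16 | P1 16-24 | P0 24-39 |
Completion: P0=39  P1=24  P2=12  P3=16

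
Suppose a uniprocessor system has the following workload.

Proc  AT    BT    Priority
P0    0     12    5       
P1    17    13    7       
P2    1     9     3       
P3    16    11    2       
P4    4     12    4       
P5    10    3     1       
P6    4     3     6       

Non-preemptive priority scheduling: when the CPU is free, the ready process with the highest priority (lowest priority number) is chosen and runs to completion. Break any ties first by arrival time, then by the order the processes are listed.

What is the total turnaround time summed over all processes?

194

Schedule: | P0 0-12 | P5 12-15 | P2 15-24 | P3 24-35 | P4 35-47 | P6 47-50 | P1 50-63 |
Completion: P0=12  P1=63  P2=24  P3=35  P4=47  P5=15  P6=50
Turnaround (C−A): P0=12  P1=46  P2=23  P3=19  P4=43  P5=5  P6=46
Turnaround = completion − arrival: P0=12, P1=46, P2=23, P3=19, P4=43, P5=5, P6=46
Total turnaround = 12 + 46 + 23 + 19 + 43 + 5 + 46 = 194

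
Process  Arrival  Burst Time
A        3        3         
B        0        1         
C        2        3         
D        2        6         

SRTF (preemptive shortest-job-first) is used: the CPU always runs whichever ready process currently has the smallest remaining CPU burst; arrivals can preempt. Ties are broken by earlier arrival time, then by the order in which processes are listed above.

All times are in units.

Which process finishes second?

Schedule: | B 0-1 | idle 1-2 | C 2-5 | A 5-8 | D 8-14 |
Completion: A=8  B=1  C=5  D=14
Turnaround (C−A): A=5  B=1  C=3  D=12
Finish order: B → C → A → D

C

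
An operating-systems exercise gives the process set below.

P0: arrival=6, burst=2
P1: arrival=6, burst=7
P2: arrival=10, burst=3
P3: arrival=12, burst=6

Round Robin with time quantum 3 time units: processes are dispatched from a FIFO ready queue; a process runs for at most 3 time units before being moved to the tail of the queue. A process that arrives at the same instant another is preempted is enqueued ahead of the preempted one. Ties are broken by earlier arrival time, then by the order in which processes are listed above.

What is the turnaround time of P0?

2

Schedule: | idle 0-6 | P0 6-8 | P1 8-11 | P2 11-14 | P1 14-17 | P3 17-20 | P1 20-21 | P3 21-24 |
Completion: P0=8  P1=21  P2=14  P3=24
Turnaround(P0) = completion − arrival = 8 − 6 = 2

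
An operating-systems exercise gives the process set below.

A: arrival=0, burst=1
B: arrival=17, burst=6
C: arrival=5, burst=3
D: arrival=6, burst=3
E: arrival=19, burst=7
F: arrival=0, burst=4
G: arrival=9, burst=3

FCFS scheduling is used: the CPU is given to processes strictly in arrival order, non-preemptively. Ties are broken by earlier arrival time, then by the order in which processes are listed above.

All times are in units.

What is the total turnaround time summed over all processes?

Gantt: | A 0-1 | F 1-5 | C 5-8 | D 8-11 | G 11-14 | idle 14-17 | B 17-23 | E 23-30 |
Completion: A=1  B=23  C=8  D=11  E=30  F=5  G=14
Turnaround (C−A): A=1  B=6  C=3  D=5  E=11  F=5  G=5
Turnaround = completion − arrival: A=1, B=6, C=3, D=5, E=11, F=5, G=5
Total turnaround = 1 + 6 + 3 + 5 + 11 + 5 + 5 = 36

36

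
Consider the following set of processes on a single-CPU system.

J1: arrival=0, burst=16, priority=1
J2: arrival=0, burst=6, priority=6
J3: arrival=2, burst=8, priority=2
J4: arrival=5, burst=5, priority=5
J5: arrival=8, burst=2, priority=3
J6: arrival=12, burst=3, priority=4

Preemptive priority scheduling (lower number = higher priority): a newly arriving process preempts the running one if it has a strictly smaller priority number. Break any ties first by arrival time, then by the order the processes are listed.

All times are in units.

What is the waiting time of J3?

14

Gantt: | J1 0-16 | J3 16-24 | J5 24-26 | J6 26-29 | J4 29-34 | J2 34-40 |
Completion: J1=16  J2=40  J3=24  J4=34  J5=26  J6=29
Waiting(J3) = turnaround − burst = 22 − 8 = 14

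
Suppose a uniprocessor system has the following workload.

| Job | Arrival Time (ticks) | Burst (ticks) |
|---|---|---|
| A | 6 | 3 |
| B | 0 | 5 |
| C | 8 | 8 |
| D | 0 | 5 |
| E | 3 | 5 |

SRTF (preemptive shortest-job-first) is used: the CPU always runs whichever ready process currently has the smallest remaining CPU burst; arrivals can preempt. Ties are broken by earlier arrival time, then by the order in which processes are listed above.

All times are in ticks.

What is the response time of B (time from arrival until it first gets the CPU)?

0

Schedule: | B 0-5 | D 5-6 | A 6-9 | D 9-13 | E 13-18 | C 18-26 |
Completion: A=9  B=5  C=26  D=13  E=18
Response(B) = first start − arrival = 0 − 0 = 0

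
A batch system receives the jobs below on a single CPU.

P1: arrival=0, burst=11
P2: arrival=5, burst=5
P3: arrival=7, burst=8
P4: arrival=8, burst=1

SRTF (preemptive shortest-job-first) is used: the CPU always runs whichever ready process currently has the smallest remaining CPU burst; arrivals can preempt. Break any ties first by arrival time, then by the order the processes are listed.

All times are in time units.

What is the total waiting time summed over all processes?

Timeline: | P1 0-5 | P2 5-8 | P4 8-9 | P2 9-11 | P1 11-17 | P3 17-25 |
Completion: P1=17  P2=11  P3=25  P4=9
Turnaround (C−A): P1=17  P2=6  P3=18  P4=1
Waiting = turnaround − burst: P1=6, P2=1, P3=10, P4=0
Total waiting = 6 + 1 + 10 + 0 = 17

17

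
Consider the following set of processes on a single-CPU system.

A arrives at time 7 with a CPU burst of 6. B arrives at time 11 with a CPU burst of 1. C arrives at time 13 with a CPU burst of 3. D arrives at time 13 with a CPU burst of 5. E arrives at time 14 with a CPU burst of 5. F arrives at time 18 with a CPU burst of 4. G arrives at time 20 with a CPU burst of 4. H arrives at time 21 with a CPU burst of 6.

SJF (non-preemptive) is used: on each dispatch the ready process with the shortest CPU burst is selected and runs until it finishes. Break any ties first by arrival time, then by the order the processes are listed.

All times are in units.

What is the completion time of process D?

22

Gantt: | idle 0-7 | A 7-13 | B 13-14 | C 14-17 | D 17-22 | F 22-26 | G 26-30 | E 30-35 | H 35-41 |
Completion: A=13  B=14  C=17  D=22  E=35  F=26  G=30  H=41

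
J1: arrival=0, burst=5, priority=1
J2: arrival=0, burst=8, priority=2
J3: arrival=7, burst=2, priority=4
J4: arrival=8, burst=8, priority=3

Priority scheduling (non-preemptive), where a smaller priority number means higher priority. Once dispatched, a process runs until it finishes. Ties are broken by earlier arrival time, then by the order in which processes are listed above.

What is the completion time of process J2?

13

Timeline: | J1 0-5 | J2 5-13 | J4 13-21 | J3 21-23 |
Completion: J1=5  J2=13  J3=23  J4=21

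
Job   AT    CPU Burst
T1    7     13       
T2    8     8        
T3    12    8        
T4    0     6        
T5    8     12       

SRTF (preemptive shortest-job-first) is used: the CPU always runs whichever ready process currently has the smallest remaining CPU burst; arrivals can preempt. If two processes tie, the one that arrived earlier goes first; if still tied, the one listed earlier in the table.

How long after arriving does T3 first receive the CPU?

4

Schedule: | T4 0-6 | idle 6-7 | T1 7-8 | T2 8-16 | T3 16-24 | T1 24-36 | T5 36-48 |
Completion: T1=36  T2=16  T3=24  T4=6  T5=48
Turnaround (C−A): T1=29  T2=8  T3=12  T4=6  T5=40
Response(T3) = first start − arrival = 16 − 12 = 4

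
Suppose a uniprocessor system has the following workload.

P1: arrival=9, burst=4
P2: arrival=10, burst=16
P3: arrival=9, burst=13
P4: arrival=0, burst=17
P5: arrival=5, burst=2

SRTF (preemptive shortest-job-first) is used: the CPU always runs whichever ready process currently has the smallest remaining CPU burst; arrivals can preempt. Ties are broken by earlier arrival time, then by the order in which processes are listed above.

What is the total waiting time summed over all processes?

Schedule: | P4 0-5 | P5 5-7 | P4 7-9 | P1 9-13 | P4 13-23 | P3 23-36 | P2 36-52 |
Completion: P1=13  P2=52  P3=36  P4=23  P5=7
Turnaround (C−A): P1=4  P2=42  P3=27  P4=23  P5=2
Waiting = turnaround − burst: P1=0, P2=26, P3=14, P4=6, P5=0
Total waiting = 0 + 26 + 14 + 6 + 0 = 46

46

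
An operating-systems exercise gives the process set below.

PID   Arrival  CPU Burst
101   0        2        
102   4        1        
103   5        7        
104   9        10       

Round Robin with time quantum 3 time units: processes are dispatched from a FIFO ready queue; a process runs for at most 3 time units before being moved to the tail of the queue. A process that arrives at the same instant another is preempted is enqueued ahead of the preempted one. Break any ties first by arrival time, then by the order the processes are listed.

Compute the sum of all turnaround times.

26

Timeline: | 101 0-2 | idle 2-4 | 102 4-5 | 103 5-11 | 104 11-14 | 103 14-15 | 104 15-22 |
Completion: 101=2  102=5  103=15  104=22
Turnaround = completion − arrival: 101=2, 102=1, 103=10, 104=13
Total turnaround = 2 + 1 + 10 + 13 = 26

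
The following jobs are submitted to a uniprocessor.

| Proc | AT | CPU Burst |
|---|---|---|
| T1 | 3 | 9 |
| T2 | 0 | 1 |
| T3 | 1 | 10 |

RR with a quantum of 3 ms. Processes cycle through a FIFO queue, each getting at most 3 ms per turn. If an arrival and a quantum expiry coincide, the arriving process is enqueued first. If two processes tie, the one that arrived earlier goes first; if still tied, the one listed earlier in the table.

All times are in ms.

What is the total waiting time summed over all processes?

Gantt: | T2 0-1 | T3 1-4 | T1 4-7 | T3 7-10 | T1 10-13 | T3 13-16 | T1 16-19 | T3 19-20 |
Completion: T1=19  T2=1  T3=20
Waiting = turnaround − burst: T1=7, T2=0, T3=9
Total waiting = 7 + 0 + 9 = 16

16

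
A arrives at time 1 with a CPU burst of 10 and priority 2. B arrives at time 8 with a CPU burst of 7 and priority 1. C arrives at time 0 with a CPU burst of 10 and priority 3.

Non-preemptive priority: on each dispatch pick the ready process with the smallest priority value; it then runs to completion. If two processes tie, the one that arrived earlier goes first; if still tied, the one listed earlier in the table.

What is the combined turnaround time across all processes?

Gantt: | C 0-10 | B 10-17 | A 17-27 |
Completion: A=27  B=17  C=10
Turnaround = completion − arrival: A=26, B=9, C=10
Total turnaround = 26 + 9 + 10 = 45

45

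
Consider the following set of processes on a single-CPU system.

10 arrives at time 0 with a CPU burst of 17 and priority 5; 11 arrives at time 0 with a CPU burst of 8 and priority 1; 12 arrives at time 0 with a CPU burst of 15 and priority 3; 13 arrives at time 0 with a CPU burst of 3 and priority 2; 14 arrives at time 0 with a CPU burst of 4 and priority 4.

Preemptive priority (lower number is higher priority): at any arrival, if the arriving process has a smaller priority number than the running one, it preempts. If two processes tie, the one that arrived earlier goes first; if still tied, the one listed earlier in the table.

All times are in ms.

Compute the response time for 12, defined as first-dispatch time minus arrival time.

11

Schedule: | 11 0-8 | 13 8-11 | 12 11-26 | 14 26-30 | 10 30-47 |
Completion: 10=47  11=8  12=26  13=11  14=30
Turnaround (C−A): 10=47  11=8  12=26  13=11  14=30
Response(12) = first start − arrival = 11 − 0 = 11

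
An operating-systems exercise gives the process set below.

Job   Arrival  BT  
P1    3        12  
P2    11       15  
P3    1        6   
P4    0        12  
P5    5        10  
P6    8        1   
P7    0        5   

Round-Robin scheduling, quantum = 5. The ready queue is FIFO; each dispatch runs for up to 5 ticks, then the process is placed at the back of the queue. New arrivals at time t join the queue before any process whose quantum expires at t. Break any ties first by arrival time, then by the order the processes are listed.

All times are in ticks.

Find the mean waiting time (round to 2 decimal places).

Gantt: | P4 0-5 | P7 5-10 | P3 10-15 | P1 15-20 | P5 20-25 | P4 25-30 | P6 30-31 | P2 31-36 | P3 36-37 | P1 37-42 | P5 42-47 | P4 47-49 | P2 49-54 | P1 54-56 | P2 56-61 |
Completion: P1=56  P2=61  P3=37  P4=49  P5=47  P6=31  P7=10
Turnaround (C−A): P1=53  P2=50  P3=36  P4=49  P5=42  P6=23  P7=10
Waiting times: P1=41, P2=35, P3=30, P4=37, P5=32, P6=22, P7=5
Average waiting = (41+35+30+37+32+22+5) / 7 = 202/7 = 28.86

28.86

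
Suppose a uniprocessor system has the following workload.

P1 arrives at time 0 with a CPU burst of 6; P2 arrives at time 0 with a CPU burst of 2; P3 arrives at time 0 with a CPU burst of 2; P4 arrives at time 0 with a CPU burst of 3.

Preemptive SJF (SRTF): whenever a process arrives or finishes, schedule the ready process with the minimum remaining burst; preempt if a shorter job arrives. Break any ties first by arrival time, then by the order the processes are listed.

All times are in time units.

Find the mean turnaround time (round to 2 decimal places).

6.50

Gantt: | P2 0-2 | P3 2-4 | P4 4-7 | P1 7-13 |
Completion: P1=13  P2=2  P3=4  P4=7
Turnaround (C−A): P1=13  P2=2  P3=4  P4=7
Turnaround times: P1=13, P2=2, P3=4, P4=7
Average turnaround = (13+2+4+7) / 4 = 26/4 = 6.50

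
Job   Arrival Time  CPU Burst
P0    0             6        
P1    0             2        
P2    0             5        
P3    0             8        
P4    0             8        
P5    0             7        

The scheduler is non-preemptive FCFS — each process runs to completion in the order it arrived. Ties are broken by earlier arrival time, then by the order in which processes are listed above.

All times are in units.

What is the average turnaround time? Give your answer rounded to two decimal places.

18.83

Timeline: | P0 0-6 | P1 6-8 | P2 8-13 | P3 13-21 | P4 21-29 | P5 29-36 |
Completion: P0=6  P1=8  P2=13  P3=21  P4=29  P5=36
Turnaround times: P0=6, P1=8, P2=13, P3=21, P4=29, P5=36
Average turnaround = (6+8+13+21+29+36) / 6 = 113/6 = 18.83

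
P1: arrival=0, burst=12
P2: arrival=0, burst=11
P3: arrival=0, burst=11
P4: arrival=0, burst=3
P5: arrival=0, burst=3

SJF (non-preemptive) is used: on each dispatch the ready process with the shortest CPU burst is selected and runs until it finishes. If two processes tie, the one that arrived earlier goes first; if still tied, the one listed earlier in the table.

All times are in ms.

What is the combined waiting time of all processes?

54

Gantt: | P4 0-3 | P5 3-6 | P2 6-17 | P3 17-28 | P1 28-40 |
Completion: P1=40  P2=17  P3=28  P4=3  P5=6
Waiting = turnaround − burst: P1=28, P2=6, P3=17, P4=0, P5=3
Total waiting = 28 + 6 + 17 + 0 + 3 = 54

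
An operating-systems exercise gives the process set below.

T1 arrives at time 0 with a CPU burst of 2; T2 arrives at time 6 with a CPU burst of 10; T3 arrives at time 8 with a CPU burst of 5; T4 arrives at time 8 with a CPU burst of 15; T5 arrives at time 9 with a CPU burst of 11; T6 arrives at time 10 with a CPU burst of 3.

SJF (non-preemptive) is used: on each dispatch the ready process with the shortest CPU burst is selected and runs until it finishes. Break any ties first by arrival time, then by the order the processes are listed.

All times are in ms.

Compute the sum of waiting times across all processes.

59

Schedule: | T1 0-2 | idle 2-6 | T2 6-16 | T6 16-19 | T3 19-24 | T5 24-35 | T4 35-50 |
Completion: T1=2  T2=16  T3=24  T4=50  T5=35  T6=19
Turnaround (C−A): T1=2  T2=10  T3=16  T4=42  T5=26  T6=9
Waiting = turnaround − burst: T1=0, T2=0, T3=11, T4=27, T5=15, T6=6
Total waiting = 0 + 0 + 11 + 27 + 15 + 6 = 59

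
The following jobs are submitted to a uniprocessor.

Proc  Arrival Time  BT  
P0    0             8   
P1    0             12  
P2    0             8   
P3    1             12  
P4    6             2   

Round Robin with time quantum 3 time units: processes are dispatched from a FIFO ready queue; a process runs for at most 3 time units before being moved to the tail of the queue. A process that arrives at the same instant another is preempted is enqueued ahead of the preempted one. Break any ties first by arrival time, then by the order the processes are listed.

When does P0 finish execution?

Schedule: | P0 0-3 | P1 3-6 | P2 6-9 | P3 9-12 | P0 12-15 | P4 15-17 | P1 17-20 | P2 20-23 | P3 23-26 | P0 26-28 | P1 28-31 | P2 31-33 | P3 33-36 | P1 36-39 | P3 39-42 |
Completion: P0=28  P1=39  P2=33  P3=42  P4=17

28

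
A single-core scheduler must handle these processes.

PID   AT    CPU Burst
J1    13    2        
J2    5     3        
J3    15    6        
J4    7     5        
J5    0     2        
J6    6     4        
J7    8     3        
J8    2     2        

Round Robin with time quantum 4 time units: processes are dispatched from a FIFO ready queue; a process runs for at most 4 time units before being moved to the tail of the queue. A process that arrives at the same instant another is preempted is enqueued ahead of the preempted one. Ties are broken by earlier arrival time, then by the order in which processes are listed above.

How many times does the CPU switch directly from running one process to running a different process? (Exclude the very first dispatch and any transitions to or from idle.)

8

Schedule: | J5 0-2 | J8 2-4 | idle 4-5 | J2 5-8 | J6 8-12 | J4 12-16 | J7 16-19 | J1 19-21 | J3 21-25 | J4 25-26 | J3 26-28 |
Completion: J1=21  J2=8  J3=28  J4=26  J5=2  J6=12  J7=19  J8=4
Turnaround (C−A): J1=8  J2=3  J3=13  J4=19  J5=2  J6=6  J7=11  J8=2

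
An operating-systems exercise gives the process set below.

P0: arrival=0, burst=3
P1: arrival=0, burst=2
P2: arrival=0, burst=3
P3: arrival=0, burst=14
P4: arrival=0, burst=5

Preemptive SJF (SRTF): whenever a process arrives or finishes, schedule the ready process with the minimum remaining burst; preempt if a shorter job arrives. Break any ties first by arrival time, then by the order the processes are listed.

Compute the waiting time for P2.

5

Gantt: | P1 0-2 | P0 2-5 | P2 5-8 | P4 8-13 | P3 13-27 |
Completion: P0=5  P1=2  P2=8  P3=27  P4=13
Turnaround (C−A): P0=5  P1=2  P2=8  P3=27  P4=13
Waiting(P2) = turnaround − burst = 8 − 3 = 5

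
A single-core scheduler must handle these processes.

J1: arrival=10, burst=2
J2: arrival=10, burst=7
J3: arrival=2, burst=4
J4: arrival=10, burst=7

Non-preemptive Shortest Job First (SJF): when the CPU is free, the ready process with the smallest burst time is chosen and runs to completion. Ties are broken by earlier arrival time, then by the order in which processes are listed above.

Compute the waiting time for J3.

Timeline: | idle 0-2 | J3 2-6 | idle 6-10 | J1 10-12 | J2 12-19 | J4 19-26 |
Completion: J1=12  J2=19  J3=6  J4=26
Turnaround (C−A): J1=2  J2=9  J3=4  J4=16
Waiting(J3) = turnaround − burst = 4 − 4 = 0

0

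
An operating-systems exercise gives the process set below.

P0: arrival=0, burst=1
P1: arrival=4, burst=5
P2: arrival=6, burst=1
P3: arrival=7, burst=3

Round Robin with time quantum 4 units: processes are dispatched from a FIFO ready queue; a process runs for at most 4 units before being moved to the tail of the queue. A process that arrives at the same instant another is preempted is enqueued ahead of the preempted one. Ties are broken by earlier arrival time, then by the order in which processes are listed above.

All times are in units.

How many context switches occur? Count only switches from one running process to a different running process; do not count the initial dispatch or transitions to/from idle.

3

Timeline: | P0 0-1 | idle 1-4 | P1 4-8 | P2 8-9 | P3 9-12 | P1 12-13 |
Completion: P0=1  P1=13  P2=9  P3=12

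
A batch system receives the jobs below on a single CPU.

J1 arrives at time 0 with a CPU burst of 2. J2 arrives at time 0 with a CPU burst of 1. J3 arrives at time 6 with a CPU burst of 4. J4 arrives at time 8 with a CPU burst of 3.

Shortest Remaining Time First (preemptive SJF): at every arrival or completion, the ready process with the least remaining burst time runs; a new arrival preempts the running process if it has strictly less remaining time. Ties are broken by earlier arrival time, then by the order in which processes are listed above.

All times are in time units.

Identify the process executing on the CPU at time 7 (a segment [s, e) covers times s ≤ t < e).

Gantt: | J2 0-1 | J1 1-3 | idle 3-6 | J3 6-10 | J4 10-13 |
Completion: J1=3  J2=1  J3=10  J4=13
Turnaround (C−A): J1=3  J2=1  J3=4  J4=5

J3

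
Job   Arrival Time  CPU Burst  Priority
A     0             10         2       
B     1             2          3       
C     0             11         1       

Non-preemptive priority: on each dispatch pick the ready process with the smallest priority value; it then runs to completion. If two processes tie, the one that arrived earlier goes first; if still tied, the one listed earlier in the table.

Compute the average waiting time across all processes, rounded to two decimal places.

10.33

Gantt: | C 0-11 | A 11-21 | B 21-23 |
Completion: A=21  B=23  C=11
Waiting times: A=11, B=20, C=0
Average waiting = (11+20+0) / 3 = 31/3 = 10.33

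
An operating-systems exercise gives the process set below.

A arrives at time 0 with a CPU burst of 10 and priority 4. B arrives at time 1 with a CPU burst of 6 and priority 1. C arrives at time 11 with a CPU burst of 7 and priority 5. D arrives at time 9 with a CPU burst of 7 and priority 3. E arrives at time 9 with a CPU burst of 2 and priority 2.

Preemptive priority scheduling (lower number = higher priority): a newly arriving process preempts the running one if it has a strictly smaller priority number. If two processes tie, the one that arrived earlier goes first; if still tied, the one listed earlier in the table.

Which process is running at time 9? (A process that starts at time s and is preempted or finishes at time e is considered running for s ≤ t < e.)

Timeline: | A 0-1 | B 1-7 | A 7-9 | E 9-11 | D 11-18 | A 18-25 | C 25-32 |
Completion: A=25  B=7  C=32  D=18  E=11

E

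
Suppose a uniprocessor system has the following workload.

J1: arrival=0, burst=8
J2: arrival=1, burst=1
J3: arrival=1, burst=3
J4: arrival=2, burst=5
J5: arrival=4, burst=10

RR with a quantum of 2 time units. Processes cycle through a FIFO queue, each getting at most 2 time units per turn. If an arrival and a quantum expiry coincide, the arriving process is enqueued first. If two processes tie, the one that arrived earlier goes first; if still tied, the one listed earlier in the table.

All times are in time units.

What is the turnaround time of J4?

Timeline: | J1 0-2 | J2 2-3 | J3 3-5 | J4 5-7 | J1 7-9 | J5 9-11 | J3 11-12 | J4 12-14 | J1 14-16 | J5 16-18 | J4 18-19 | J1 19-21 | J5 21-27 |
Completion: J1=21  J2=3  J3=12  J4=19  J5=27
Turnaround(J4) = completion − arrival = 19 − 2 = 17

17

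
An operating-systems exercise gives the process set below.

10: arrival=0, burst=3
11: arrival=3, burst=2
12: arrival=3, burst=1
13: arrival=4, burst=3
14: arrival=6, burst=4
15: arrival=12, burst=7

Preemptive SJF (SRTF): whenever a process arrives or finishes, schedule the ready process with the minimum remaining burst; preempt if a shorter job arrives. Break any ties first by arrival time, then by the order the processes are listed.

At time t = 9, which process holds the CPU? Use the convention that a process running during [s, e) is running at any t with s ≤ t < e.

Gantt: | 10 0-3 | 12 3-4 | 11 4-6 | 13 6-9 | 14 9-13 | 15 13-20 |
Completion: 10=3  11=6  12=4  13=9  14=13  15=20
Turnaround (C−A): 10=3  11=3  12=1  13=5  14=7  15=8

14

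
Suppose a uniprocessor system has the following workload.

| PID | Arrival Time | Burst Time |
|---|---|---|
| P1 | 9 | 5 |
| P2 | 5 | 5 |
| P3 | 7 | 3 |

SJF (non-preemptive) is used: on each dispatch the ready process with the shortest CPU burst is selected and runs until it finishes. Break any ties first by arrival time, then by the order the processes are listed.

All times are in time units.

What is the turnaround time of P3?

6

Schedule: | idle 0-5 | P2 5-10 | P3 10-13 | P1 13-18 |
Completion: P1=18  P2=10  P3=13
Turnaround(P3) = completion − arrival = 13 − 7 = 6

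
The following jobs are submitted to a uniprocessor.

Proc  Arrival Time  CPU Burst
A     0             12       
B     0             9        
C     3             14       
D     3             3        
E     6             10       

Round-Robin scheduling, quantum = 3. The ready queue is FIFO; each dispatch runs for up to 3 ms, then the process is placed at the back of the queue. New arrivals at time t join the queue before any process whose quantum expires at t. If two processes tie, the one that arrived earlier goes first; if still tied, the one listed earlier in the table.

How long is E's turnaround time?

Schedule: | A 0-3 | B 3-6 | C 6-9 | D 9-12 | A 12-15 | E 15-18 | B 18-21 | C 21-24 | A 24-27 | E 27-30 | B 30-33 | C 33-36 | A 36-39 | E 39-42 | C 42-45 | E 45-46 | C 46-48 |
Completion: A=39  B=33  C=48  D=12  E=46
Turnaround (C−A): A=39  B=33  C=45  D=9  E=40
Turnaround(E) = completion − arrival = 46 − 6 = 40

40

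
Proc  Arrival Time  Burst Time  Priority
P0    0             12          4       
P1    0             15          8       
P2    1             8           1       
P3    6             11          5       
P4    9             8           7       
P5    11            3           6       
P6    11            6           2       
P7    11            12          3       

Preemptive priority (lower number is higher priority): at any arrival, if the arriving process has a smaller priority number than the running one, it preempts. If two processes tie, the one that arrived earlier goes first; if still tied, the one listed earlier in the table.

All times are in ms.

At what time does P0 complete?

Gantt: | P0 0-1 | P2 1-9 | P0 9-11 | P6 11-17 | P7 17-29 | P0 29-38 | P3 38-49 | P5 49-52 | P4 52-60 | P1 60-75 |
Completion: P0=38  P1=75  P2=9  P3=49  P4=60  P5=52  P6=17  P7=29
Turnaround (C−A): P0=38  P1=75  P2=8  P3=43  P4=51  P5=41  P6=6  P7=18

38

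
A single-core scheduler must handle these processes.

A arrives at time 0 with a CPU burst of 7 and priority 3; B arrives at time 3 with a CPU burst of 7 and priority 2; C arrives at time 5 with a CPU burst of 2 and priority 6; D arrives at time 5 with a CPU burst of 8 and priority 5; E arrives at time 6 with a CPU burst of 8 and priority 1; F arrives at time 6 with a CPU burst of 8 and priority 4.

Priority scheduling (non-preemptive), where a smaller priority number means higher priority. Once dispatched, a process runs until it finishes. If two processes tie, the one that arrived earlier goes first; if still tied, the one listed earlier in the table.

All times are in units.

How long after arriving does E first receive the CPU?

Timeline: | A 0-7 | E 7-15 | B 15-22 | F 22-30 | D 30-38 | C 38-40 |
Completion: A=7  B=22  C=40  D=38  E=15  F=30
Response(E) = first start − arrival = 7 − 6 = 1

1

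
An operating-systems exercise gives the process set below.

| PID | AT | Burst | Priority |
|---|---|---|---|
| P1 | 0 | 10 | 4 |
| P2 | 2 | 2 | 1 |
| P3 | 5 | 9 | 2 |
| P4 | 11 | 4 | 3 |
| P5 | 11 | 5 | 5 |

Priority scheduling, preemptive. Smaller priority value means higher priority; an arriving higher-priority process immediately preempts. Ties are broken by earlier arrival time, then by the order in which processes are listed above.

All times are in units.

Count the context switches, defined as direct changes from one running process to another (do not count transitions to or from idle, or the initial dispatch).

6

Gantt: | P1 0-2 | P2 2-4 | P1 4-5 | P3 5-14 | P4 14-18 | P1 18-25 | P5 25-30 |
Completion: P1=25  P2=4  P3=14  P4=18  P5=30
Turnaround (C−A): P1=25  P2=2  P3=9  P4=7  P5=19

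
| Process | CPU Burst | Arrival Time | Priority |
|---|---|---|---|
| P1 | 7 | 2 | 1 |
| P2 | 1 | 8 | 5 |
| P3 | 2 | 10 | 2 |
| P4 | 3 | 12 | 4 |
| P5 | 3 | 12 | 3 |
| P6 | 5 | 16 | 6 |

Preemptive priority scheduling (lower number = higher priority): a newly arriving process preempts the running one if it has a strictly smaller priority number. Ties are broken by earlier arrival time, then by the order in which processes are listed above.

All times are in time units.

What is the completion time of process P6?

23

Gantt: | idle 0-2 | P1 2-9 | P2 9-10 | P3 10-12 | P5 12-15 | P4 15-18 | P6 18-23 |
Completion: P1=9  P2=10  P3=12  P4=18  P5=15  P6=23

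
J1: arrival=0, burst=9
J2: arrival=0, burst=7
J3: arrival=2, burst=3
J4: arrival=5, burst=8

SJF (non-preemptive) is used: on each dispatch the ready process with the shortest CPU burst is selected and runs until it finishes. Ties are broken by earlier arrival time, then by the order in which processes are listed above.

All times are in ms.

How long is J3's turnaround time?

Gantt: | J2 0-7 | J3 7-10 | J4 10-18 | J1 18-27 |
Completion: J1=27  J2=7  J3=10  J4=18
Turnaround(J3) = completion − arrival = 10 − 2 = 8

8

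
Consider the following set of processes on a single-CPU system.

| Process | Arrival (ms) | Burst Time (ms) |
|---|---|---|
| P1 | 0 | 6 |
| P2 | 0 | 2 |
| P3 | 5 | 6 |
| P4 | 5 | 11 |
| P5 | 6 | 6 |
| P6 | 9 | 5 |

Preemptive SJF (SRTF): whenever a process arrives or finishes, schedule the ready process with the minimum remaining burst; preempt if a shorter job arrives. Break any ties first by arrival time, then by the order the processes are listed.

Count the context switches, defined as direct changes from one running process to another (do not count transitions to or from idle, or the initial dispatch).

5

Gantt: | P2 0-2 | P1 2-8 | P3 8-14 | P6 14-19 | P5 19-25 | P4 25-36 |
Completion: P1=8  P2=2  P3=14  P4=36  P5=25  P6=19
Turnaround (C−A): P1=8  P2=2  P3=9  P4=31  P5=19  P6=10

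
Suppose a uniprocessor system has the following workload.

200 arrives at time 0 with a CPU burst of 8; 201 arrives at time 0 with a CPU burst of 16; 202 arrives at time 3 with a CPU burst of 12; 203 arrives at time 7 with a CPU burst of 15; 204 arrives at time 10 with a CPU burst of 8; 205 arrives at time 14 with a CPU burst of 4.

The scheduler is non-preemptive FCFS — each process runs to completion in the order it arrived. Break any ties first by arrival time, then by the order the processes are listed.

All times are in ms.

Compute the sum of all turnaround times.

207

Timeline: | 200 0-8 | 201 8-24 | 202 24-36 | 203 36-51 | 204 51-59 | 205 59-63 |
Completion: 200=8  201=24  202=36  203=51  204=59  205=63
Turnaround (C−A): 200=8  201=24  202=33  203=44  204=49  205=49
Turnaround = completion − arrival: 200=8, 201=24, 202=33, 203=44, 204=49, 205=49
Total turnaround = 8 + 24 + 33 + 44 + 49 + 49 = 207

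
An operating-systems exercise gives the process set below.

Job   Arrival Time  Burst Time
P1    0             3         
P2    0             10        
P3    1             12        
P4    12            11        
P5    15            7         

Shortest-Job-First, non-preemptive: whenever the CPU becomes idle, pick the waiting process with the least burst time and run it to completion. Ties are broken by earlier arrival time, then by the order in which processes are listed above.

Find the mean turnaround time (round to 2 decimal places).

Gantt: | P1 0-3 | P2 3-13 | P4 13-24 | P5 24-31 | P3 31-43 |
Completion: P1=3  P2=13  P3=43  P4=24  P5=31
Turnaround times: P1=3, P2=13, P3=42, P4=12, P5=16
Average turnaround = (3+13+42+12+16) / 5 = 86/5 = 17.20

17.20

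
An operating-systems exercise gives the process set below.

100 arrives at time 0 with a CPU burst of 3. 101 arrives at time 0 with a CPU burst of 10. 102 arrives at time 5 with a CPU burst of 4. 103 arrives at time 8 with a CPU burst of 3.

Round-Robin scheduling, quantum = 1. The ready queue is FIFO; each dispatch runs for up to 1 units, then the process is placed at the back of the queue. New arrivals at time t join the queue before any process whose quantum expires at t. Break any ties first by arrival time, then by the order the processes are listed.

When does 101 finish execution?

20

Timeline: | 100 0-1 | 101 1-2 | 100 2-3 | 101 3-4 | 100 4-5 | 101 5-6 | 102 6-7 | 101 7-8 | 102 8-9 | 103 9-10 | 101 10-11 | 102 11-12 | 103 12-13 | 101 13-14 | 102 14-15 | 103 15-16 | 101 16-20 |
Completion: 100=5  101=20  102=15  103=16
Turnaround (C−A): 100=5  101=20  102=10  103=8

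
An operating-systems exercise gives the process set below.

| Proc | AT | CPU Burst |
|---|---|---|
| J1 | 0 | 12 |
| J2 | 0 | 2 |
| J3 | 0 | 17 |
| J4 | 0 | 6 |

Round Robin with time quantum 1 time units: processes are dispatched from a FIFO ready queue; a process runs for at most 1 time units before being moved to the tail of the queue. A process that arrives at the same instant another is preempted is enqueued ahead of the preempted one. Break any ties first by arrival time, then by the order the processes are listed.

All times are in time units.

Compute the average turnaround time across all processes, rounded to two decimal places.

23.50

Schedule: | J1 0-1 | J2 1-2 | J3 2-3 | J4 3-4 | J1 4-5 | J2 5-6 | J3 6-7 | J4 7-8 | J1 8-9 | J3 9-10 | J4 10-11 | J1 11-12 | J3 12-13 | J4 13-14 | J1 14-15 | J3 15-16 | J4 16-17 | J1 17-18 | J3 18-19 | J4 19-20 | J1 20-21 | J3 21-22 | J1 22-23 | J3 23-24 | J1 24-25 | J3 25-26 | J1 26-27 | J3 27-28 | J1 28-29 | J3 29-30 | J1 30-31 | J3 31-37 |
Completion: J1=31  J2=6  J3=37  J4=20
Turnaround (C−A): J1=31  J2=6  J3=37  J4=20
Turnaround times: J1=31, J2=6, J3=37, J4=20
Average turnaround = (31+6+37+20) / 4 = 94/4 = 23.50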